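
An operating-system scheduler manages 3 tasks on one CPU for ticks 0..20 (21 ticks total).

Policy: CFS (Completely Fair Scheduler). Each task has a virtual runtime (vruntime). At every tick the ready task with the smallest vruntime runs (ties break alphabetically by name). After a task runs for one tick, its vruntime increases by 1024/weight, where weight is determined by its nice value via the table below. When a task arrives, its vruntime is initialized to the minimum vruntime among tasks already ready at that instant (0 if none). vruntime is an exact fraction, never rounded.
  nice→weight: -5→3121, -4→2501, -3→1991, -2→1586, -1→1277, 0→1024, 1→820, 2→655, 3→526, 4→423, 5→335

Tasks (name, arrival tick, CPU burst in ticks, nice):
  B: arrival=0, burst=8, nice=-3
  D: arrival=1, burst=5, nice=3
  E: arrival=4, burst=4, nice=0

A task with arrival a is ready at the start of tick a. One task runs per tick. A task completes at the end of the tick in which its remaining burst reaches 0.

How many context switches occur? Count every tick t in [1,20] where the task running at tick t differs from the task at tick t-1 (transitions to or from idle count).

context switches = 13

t=0: vr[B=0] → run B
t=1: vr[B=1024/1991 D=1024/1991] → run B
t=2: vr[B=2048/1991 D=1024/1991] → run D
t=3: vr[B=2048/1991 D=1288704/523633] → run B
t=4: vr[B=3072/1991 D=1288704/523633 E=3072/1991] → run B
t=5: vr[B=4096/1991 D=1288704/523633 E=3072/1991] → run E
t=6: vr[B=4096/1991 D=1288704/523633 E=5063/1991] → run B
t=7: vr[B=5120/1991 D=1288704/523633 E=5063/1991] → run D
t=8: vr[B=5120/1991 D=2308096/523633 E=5063/1991] → run E
t=9: vr[B=5120/1991 D=2308096/523633 E=7054/1991] → run B
t=10: vr[B=6144/1991 D=2308096/523633 E=7054/1991] → run B
t=11: vr[B=7168/1991 D=2308096/523633 E=7054/1991] → run E
t=12: vr[B=7168/1991 D=2308096/523633 E=9045/1991] → run B
t=13: vr[D=2308096/523633 E=9045/1991] → run D
t=14: vr[D=3327488/523633 E=9045/1991] → run E
t=15: vr[D=3327488/523633] → run D
t=16: vr[D=4346880/523633] → run D
t=17: (idle)
t=18: (idle)
t=19: (idle)
t=20: (idle)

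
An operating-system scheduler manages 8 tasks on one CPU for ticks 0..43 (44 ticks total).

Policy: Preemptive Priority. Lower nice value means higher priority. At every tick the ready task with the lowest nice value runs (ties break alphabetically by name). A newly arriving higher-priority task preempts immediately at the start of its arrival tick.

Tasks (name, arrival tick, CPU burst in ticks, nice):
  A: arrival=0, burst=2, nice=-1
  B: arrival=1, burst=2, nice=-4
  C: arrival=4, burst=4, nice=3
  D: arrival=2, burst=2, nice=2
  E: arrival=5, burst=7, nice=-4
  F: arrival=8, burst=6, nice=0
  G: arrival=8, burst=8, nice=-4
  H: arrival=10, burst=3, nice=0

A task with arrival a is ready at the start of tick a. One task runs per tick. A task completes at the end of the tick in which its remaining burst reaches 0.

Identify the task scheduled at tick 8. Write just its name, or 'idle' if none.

running at tick 8 = E

t=0: ready={A} → run A
t=1: ready={A,B} → run B
t=2: ready={A,B,D} → run B
t=3: ready={A,D} → run A
t=4: ready={C,D} → run D
t=5: ready={C,D,E} → run E
t=6: ready={C,D,E} → run E
t=7: ready={C,D,E} → run E
t=8: ready={C,D,E,F,G} → run E
t=9: ready={C,D,E,F,G} → run E
t=10: ready={C,D,E,F,G,H} → run E
t=11: ready={C,D,E,F,G,H} → run E
t=12: ready={C,D,F,G,H} → run G
t=13: ready={C,D,F,G,H} → run G
t=14: ready={C,D,F,G,H} → run G
t=15: ready={C,D,F,G,H} → run G
t=16: ready={C,D,F,G,H} → run G
t=17: ready={C,D,F,G,H} → run G
t=18: ready={C,D,F,G,H} → run G
t=19: ready={C,D,F,G,H} → run G
t=20: ready={C,D,F,H} → run F
t=21: ready={C,D,F,H} → run F
t=22: ready={C,D,F,H} → run F
t=23: ready={C,D,F,H} → run F
t=24: ready={C,D,F,H} → run F
t=25: ready={C,D,F,H} → run F
t=26: ready={C,D,H} → run H
t=27: ready={C,D,H} → run H
t=28: ready={C,D,H} → run H
t=29: ready={C,D} → run D
t=30: ready={C} → run C
t=31: ready={C} → run C
t=32: ready={C} → run C
t=33: ready={C} → run C
t=34: (idle)
t=35: (idle)
t=36: (idle)
t=37: (idle)
t=38: (idle)
t=39: (idle)
t=40: (idle)
t=41: (idle)
t=42: (idle)
t=43: (idle)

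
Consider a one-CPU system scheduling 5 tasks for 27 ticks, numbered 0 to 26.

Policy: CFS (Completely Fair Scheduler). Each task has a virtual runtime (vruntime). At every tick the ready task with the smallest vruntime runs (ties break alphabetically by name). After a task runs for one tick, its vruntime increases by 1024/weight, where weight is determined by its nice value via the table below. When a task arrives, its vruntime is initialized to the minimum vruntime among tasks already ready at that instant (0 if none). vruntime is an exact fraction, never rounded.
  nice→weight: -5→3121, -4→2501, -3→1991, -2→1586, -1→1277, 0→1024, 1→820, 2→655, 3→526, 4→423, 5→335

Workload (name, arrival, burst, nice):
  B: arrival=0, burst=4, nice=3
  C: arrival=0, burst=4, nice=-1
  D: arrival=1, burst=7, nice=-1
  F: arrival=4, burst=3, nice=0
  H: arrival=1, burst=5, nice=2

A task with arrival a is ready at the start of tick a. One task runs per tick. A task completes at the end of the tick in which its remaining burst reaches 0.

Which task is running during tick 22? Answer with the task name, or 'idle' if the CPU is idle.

t=0: vr[B=0 C=0] → run B
t=1: vr[B=512/263 C=0 D=0 H=0] → run C
t=2: vr[B=512/263 C=1024/1277 D=0 H=0] → run D
t=3: vr[B=512/263 C=1024/1277 D=1024/1277 H=0] → run H
t=4: vr[B=512/263 C=1024/1277 D=1024/1277 F=1024/1277 H=1024/655] → run C
t=5: vr[B=512/263 C=2048/1277 D=1024/1277 F=1024/1277 H=1024/655] → run D
t=6: vr[B=512/263 C=2048/1277 D=2048/1277 F=1024/1277 H=1024/655] → run F
t=7: vr[B=512/263 C=2048/1277 D=2048/1277 F=2301/1277 H=1024/655] → run H
t=8: vr[B=512/263 C=2048/1277 D=2048/1277 F=2301/1277 H=2048/655] → run C
t=9: vr[B=512/263 C=3072/1277 D=2048/1277 F=2301/1277 H=2048/655] → run D
t=10: vr[B=512/263 C=3072/1277 D=3072/1277 F=2301/1277 H=2048/655] → run F
t=11: vr[B=512/263 C=3072/1277 D=3072/1277 F=3578/1277 H=2048/655] → run B
t=12: vr[B=1024/263 C=3072/1277 D=3072/1277 F=3578/1277 H=2048/655] → run C
t=13: vr[B=1024/263 D=3072/1277 F=3578/1277 H=2048/655] → run D
t=14: vr[B=1024/263 D=4096/1277 F=3578/1277 H=2048/655] → run F
t=15: vr[B=1024/263 D=4096/1277 H=2048/655] → run H
t=16: vr[B=1024/263 D=4096/1277 H=3072/655] → run D
t=17: vr[B=1024/263 D=5120/1277 H=3072/655] → run B
t=18: vr[B=1536/263 D=5120/1277 H=3072/655] → run D
t=19: vr[B=1536/263 D=6144/1277 H=3072/655] → run H
t=20: vr[B=1536/263 D=6144/1277 H=4096/655] → run D
t=21: vr[B=1536/263 H=4096/655] → run B
t=22: vr[H=4096/655] → run H
t=23: (idle)
t=24: (idle)
t=25: (idle)
t=26: (idle)

running at tick 22 = H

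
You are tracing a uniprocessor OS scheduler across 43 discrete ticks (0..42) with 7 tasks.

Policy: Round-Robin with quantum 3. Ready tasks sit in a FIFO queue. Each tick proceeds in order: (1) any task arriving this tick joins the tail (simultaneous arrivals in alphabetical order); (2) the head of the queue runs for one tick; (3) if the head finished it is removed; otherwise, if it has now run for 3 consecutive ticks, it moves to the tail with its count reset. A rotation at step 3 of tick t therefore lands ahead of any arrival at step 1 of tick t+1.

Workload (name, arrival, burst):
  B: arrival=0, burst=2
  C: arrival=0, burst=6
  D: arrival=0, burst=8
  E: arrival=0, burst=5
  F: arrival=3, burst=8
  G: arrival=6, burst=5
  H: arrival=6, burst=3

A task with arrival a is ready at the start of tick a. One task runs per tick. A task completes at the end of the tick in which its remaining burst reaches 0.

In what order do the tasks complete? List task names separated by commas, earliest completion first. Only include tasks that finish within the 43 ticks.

t=0: queue=[B,C,D,E] q_used=0 → run B
t=1: queue=[B,C,D,E] q_used=1 → run B
t=2: queue=[C,D,E] q_used=0 → run C
t=3: queue=[C,D,E,F] q_used=1 → run C
t=4: queue=[C,D,E,F] q_used=2 → run C
t=5: queue=[D,E,F,C] q_used=0 → run D
t=6: queue=[D,E,F,C,G,H] q_used=1 → run D
t=7: queue=[D,E,F,C,G,H] q_used=2 → run D
t=8: queue=[E,F,C,G,H,D] q_used=0 → run E
t=9: queue=[E,F,C,G,H,D] q_used=1 → run E
t=10: queue=[E,F,C,G,H,D] q_used=2 → run E
t=11: queue=[F,C,G,H,D,E] q_used=0 → run F
t=12: queue=[F,C,G,H,D,E] q_used=1 → run F
t=13: queue=[F,C,G,H,D,E] q_used=2 → run F
t=14: queue=[C,G,H,D,E,F] q_used=0 → run C
t=15: queue=[C,G,H,D,E,F] q_used=1 → run C
t=16: queue=[C,G,H,D,E,F] q_used=2 → run C
t=17: queue=[G,H,D,E,F] q_used=0 → run G
t=18: queue=[G,H,D,E,F] q_used=1 → run G
t=19: queue=[G,H,D,E,F] q_used=2 → run G
t=20: queue=[H,D,E,F,G] q_used=0 → run H
t=21: queue=[H,D,E,F,G] q_used=1 → run H
t=22: queue=[H,D,E,F,G] q_used=2 → run H
t=23: queue=[D,E,F,G] q_used=0 → run D
t=24: queue=[D,E,F,G] q_used=1 → run D
t=25: queue=[D,E,F,G] q_used=2 → run D
t=26: queue=[E,F,G,D] q_used=0 → run E
t=27: queue=[E,F,G,D] q_used=1 → run E
t=28: queue=[F,G,D] q_used=0 → run F
t=29: queue=[F,G,D] q_used=1 → run F
t=30: queue=[F,G,D] q_used=2 → run F
t=31: queue=[G,D,F] q_used=0 → run G
t=32: queue=[G,D,F] q_used=1 → run G
t=33: queue=[D,F] q_used=0 → run D
t=34: queue=[D,F] q_used=1 → run D
t=35: queue=[F] q_used=0 → run F
t=36: queue=[F] q_used=1 → run F
t=37: (idle)
t=38: (idle)
t=39: (idle)
t=40: (idle)
t=41: (idle)
t=42: (idle)

completion order = B, C, H, E, G, D, F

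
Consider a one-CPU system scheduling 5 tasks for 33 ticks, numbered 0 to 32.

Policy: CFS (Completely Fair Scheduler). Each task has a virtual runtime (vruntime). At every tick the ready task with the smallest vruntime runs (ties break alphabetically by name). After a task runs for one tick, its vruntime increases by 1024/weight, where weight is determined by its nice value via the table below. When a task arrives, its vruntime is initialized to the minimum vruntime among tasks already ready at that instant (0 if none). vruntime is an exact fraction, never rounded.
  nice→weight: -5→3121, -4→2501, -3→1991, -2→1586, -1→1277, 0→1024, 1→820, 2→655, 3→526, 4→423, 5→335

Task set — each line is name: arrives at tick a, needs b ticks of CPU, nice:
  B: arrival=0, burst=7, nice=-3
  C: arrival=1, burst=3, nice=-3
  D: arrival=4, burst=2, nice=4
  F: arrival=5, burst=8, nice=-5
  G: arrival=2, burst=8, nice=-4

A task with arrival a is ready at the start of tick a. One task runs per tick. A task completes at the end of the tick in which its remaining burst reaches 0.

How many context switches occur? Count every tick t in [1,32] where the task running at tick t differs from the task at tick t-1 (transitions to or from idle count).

t=0: vr[B=0] → run B
t=1: vr[B=1024/1991 C=1024/1991] → run B
t=2: vr[B=2048/1991 C=1024/1991 G=1024/1991] → run C
t=3: vr[B=2048/1991 C=2048/1991 G=1024/1991] → run G
t=4: vr[B=2048/1991 C=2048/1991 D=4599808/4979491 G=4599808/4979491] → run D
t=5: vr[B=2048/1991 C=2048/1991 D=7044717568/2106324693 F=4599808/4979491 G=4599808/4979491] → run F
t=6: vr[B=2048/1991 C=2048/1991 D=7044717568/2106324693 F=19454999552/15540991411 G=4599808/4979491] → run G
t=7: vr[B=2048/1991 C=2048/1991 D=7044717568/2106324693 F=19454999552/15540991411 G=6638592/4979491] → run B
t=8: vr[B=3072/1991 C=2048/1991 D=7044717568/2106324693 F=19454999552/15540991411 G=6638592/4979491] → run C
t=9: vr[B=3072/1991 C=3072/1991 D=7044717568/2106324693 F=19454999552/15540991411 G=6638592/4979491] → run F
t=10: vr[B=3072/1991 C=3072/1991 D=7044717568/2106324693 F=24553998336/15540991411 G=6638592/4979491] → run G
t=11: vr[B=3072/1991 C=3072/1991 D=7044717568/2106324693 F=24553998336/15540991411 G=8677376/4979491] → run B
t=12: vr[B=4096/1991 C=3072/1991 D=7044717568/2106324693 F=24553998336/15540991411 G=8677376/4979491] → run C
t=13: vr[B=4096/1991 D=7044717568/2106324693 F=24553998336/15540991411 G=8677376/4979491] → run F
t=14: vr[B=4096/1991 D=7044717568/2106324693 F=29652997120/15540991411 G=8677376/4979491] → run G
t=15: vr[B=4096/1991 D=7044717568/2106324693 F=29652997120/15540991411 G=10716160/4979491] → run F
t=16: vr[B=4096/1991 D=7044717568/2106324693 F=34751995904/15540991411 G=10716160/4979491] → run B
t=17: vr[B=5120/1991 D=7044717568/2106324693 F=34751995904/15540991411 G=10716160/4979491] → run G
t=18: vr[B=5120/1991 D=7044717568/2106324693 F=34751995904/15540991411 G=12754944/4979491] → run F
t=19: vr[B=5120/1991 D=7044717568/2106324693 F=39850994688/15540991411 G=12754944/4979491] → run G
t=20: vr[B=5120/1991 D=7044717568/2106324693 F=39850994688/15540991411 G=14793728/4979491] → run F
t=21: vr[B=5120/1991 D=7044717568/2106324693 F=44949993472/15540991411 G=14793728/4979491] → run B
t=22: vr[B=6144/1991 D=7044717568/2106324693 F=44949993472/15540991411 G=14793728/4979491] → run F
t=23: vr[B=6144/1991 D=7044717568/2106324693 F=50048992256/15540991411 G=14793728/4979491] → run G
t=24: vr[B=6144/1991 D=7044717568/2106324693 F=50048992256/15540991411 G=16832512/4979491] → run B
t=25: vr[D=7044717568/2106324693 F=50048992256/15540991411 G=16832512/4979491] → run F
t=26: vr[D=7044717568/2106324693 G=16832512/4979491] → run D
t=27: vr[G=16832512/4979491] → run G
t=28: (idle)
t=29: (idle)
t=30: (idle)
t=31: (idle)
t=32: (idle)

context switches = 27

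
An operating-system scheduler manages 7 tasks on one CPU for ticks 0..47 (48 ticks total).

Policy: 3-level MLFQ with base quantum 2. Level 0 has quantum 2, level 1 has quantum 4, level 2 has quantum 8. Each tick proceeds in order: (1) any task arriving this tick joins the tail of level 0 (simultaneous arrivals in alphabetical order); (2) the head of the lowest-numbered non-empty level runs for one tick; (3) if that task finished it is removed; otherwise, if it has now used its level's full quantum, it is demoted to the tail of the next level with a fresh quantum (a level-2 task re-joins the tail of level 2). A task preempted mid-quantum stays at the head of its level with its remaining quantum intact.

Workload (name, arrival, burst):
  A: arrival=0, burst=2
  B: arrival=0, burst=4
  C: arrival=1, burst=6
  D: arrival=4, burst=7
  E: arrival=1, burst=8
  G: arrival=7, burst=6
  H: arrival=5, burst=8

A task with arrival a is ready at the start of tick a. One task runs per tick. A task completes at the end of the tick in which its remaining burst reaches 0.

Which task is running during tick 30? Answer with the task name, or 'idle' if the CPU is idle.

t=0: L0/L1/L2 = AB/-/- → run A
t=1: L0/L1/L2 = ABCE/-/- → run A
t=2: L0/L1/L2 = BCE/-/- → run B
t=3: L0/L1/L2 = BCE/-/- → run B
t=4: L0/L1/L2 = CED/B/- → run C
t=5: L0/L1/L2 = CEDH/B/- → run C
t=6: L0/L1/L2 = EDH/BC/- → run E
t=7: L0/L1/L2 = EDHG/BC/- → run E
t=8: L0/L1/L2 = DHG/BCE/- → run D
t=9: L0/L1/L2 = DHG/BCE/- → run D
t=10: L0/L1/L2 = HG/BCED/- → run H
t=11: L0/L1/L2 = HG/BCED/- → run H
t=12: L0/L1/L2 = G/BCEDH/- → run G
t=13: L0/L1/L2 = G/BCEDH/- → run G
t=14: L0/L1/L2 = -/BCEDHG/- → run B
t=15: L0/L1/L2 = -/BCEDHG/- → run B
t=16: L0/L1/L2 = -/CEDHG/- → run C
t=17: L0/L1/L2 = -/CEDHG/- → run C
t=18: L0/L1/L2 = -/CEDHG/- → run C
t=19: L0/L1/L2 = -/CEDHG/- → run C
t=20: L0/L1/L2 = -/EDHG/- → run E
t=21: L0/L1/L2 = -/EDHG/- → run E
t=22: L0/L1/L2 = -/EDHG/- → run E
t=23: L0/L1/L2 = -/EDHG/- → run E
t=24: L0/L1/L2 = -/DHG/E → run D
t=25: L0/L1/L2 = -/DHG/E → run D
t=26: L0/L1/L2 = -/DHG/E → run D
t=27: L0/L1/L2 = -/DHG/E → run D
t=28: L0/L1/L2 = -/HG/ED → run H
t=29: L0/L1/L2 = -/HG/ED → run H
t=30: L0/L1/L2 = -/HG/ED → run H
t=31: L0/L1/L2 = -/HG/ED → run H
t=32: L0/L1/L2 = -/G/EDH → run G
t=33: L0/L1/L2 = -/G/EDH → run G
t=34: L0/L1/L2 = -/G/EDH → run G
t=35: L0/L1/L2 = -/G/EDH → run G
t=36: L0/L1/L2 = -/-/EDH → run E
t=37: L0/L1/L2 = -/-/EDH → run E
t=38: L0/L1/L2 = -/-/DH → run D
t=39: L0/L1/L2 = -/-/H → run H
t=40: L0/L1/L2 = -/-/H → run H
t=41: (idle)
t=42: (idle)
t=43: (idle)
t=44: (idle)
t=45: (idle)
t=46: (idle)
t=47: (idle)

running at tick 30 = H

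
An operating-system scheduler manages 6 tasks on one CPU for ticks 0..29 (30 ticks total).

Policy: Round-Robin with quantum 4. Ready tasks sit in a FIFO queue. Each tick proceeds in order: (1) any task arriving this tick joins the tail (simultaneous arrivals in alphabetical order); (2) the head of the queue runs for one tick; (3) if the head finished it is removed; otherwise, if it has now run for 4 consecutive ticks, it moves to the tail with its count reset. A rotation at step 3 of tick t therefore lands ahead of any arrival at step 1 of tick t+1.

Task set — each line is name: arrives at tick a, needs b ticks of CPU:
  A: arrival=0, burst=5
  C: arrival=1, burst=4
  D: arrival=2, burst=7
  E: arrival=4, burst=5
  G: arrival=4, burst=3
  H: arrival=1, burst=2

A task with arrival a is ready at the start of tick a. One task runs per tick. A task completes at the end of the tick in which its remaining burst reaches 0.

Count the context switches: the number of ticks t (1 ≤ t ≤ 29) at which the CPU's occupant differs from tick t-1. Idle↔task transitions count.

context switches = 9

t=0: queue=[A] q_used=0 → run A
t=1: queue=[A,C,H] q_used=1 → run A
t=2: queue=[A,C,H,D] q_used=2 → run A
t=3: queue=[A,C,H,D] q_used=3 → run A
t=4: queue=[C,H,D,A,E,G] q_used=0 → run C
t=5: queue=[C,H,D,A,E,G] q_used=1 → run C
t=6: queue=[C,H,D,A,E,G] q_used=2 → run C
t=7: queue=[C,H,D,A,E,G] q_used=3 → run C
t=8: queue=[H,D,A,E,G] q_used=0 → run H
t=9: queue=[H,D,A,E,G] q_used=1 → run H
t=10: queue=[D,A,E,G] q_used=0 → run D
t=11: queue=[D,A,E,G] q_used=1 → run D
t=12: queue=[D,A,E,G] q_used=2 → run D
t=13: queue=[D,A,E,G] q_used=3 → run D
t=14: queue=[A,E,G,D] q_used=0 → run A
t=15: queue=[E,G,D] q_used=0 → run E
t=16: queue=[E,G,D] q_used=1 → run E
t=17: queue=[E,G,D] q_used=2 → run E
t=18: queue=[E,G,D] q_used=3 → run E
t=19: queue=[G,D,E] q_used=0 → run G
t=20: queue=[G,D,E] q_used=1 → run G
t=21: queue=[G,D,E] q_used=2 → run G
t=22: queue=[D,E] q_used=0 → run D
t=23: queue=[D,E] q_used=1 → run D
t=24: queue=[D,E] q_used=2 → run D
t=25: queue=[E] q_used=0 → run E
t=26: (idle)
t=27: (idle)
t=28: (idle)
t=29: (idle)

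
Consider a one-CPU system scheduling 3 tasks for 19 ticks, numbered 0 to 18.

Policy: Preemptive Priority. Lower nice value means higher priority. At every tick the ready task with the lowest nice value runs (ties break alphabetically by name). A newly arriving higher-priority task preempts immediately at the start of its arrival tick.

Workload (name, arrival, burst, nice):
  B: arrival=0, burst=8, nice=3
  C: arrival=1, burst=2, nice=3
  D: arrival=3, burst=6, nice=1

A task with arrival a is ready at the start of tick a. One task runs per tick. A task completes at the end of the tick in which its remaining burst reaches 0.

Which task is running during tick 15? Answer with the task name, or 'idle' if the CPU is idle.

running at tick 15 = C

t=0: ready={B} → run B
t=1: ready={B,C} → run B
t=2: ready={B,C} → run B
t=3: ready={B,C,D} → run D
t=4: ready={B,C,D} → run D
t=5: ready={B,C,D} → run D
t=6: ready={B,C,D} → run D
t=7: ready={B,C,D} → run D
t=8: ready={B,C,D} → run D
t=9: ready={B,C} → run B
t=10: ready={B,C} → run B
t=11: ready={B,C} → run B
t=12: ready={B,C} → run B
t=13: ready={B,C} → run B
t=14: ready={C} → run C
t=15: ready={C} → run C
t=16: (idle)
t=17: (idle)
t=18: (idle)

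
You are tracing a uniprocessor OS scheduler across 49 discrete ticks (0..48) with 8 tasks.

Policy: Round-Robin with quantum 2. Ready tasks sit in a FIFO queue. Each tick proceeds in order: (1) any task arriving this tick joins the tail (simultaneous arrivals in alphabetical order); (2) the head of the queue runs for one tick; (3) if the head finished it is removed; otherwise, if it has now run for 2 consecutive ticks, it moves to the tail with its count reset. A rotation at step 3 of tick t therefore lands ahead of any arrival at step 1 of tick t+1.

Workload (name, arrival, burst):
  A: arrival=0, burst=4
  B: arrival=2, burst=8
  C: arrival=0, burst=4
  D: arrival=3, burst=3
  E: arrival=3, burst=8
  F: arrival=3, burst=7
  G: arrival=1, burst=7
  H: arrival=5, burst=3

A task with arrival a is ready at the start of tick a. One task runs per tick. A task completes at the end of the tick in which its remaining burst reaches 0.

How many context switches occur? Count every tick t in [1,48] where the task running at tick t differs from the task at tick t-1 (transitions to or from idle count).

context switches = 24

t=0: queue=[A,C] q_used=0 → run A
t=1: queue=[A,C,G] q_used=1 → run A
t=2: queue=[C,G,A,B] q_used=0 → run C
t=3: queue=[C,G,A,B,D,E,F] q_used=1 → run C
t=4: queue=[G,A,B,D,E,F,C] q_used=0 → run G
t=5: queue=[G,A,B,D,E,F,C,H] q_used=1 → run G
t=6: queue=[A,B,D,E,F,C,H,G] q_used=0 → run A
t=7: queue=[A,B,D,E,F,C,H,G] q_used=1 → run A
t=8: queue=[B,D,E,F,C,H,G] q_used=0 → run B
t=9: queue=[B,D,E,F,C,H,G] q_used=1 → run B
t=10: queue=[D,E,F,C,H,G,B] q_used=0 → run D
t=11: queue=[D,E,F,C,H,G,B] q_used=1 → run D
t=12: queue=[E,F,C,H,G,B,D] q_used=0 → run E
t=13: queue=[E,F,C,H,G,B,D] q_used=1 → run E
t=14: queue=[F,C,H,G,B,D,E] q_used=0 → run F
t=15: queue=[F,C,H,G,B,D,E] q_used=1 → run F
t=16: queue=[C,H,G,B,D,E,F] q_used=0 → run C
t=17: queue=[C,H,G,B,D,E,F] q_used=1 → run C
t=18: queue=[H,G,B,D,E,F] q_used=0 → run H
t=19: queue=[H,G,B,D,E,F] q_used=1 → run H
t=20: queue=[G,B,D,E,F,H] q_used=0 → run G
t=21: queue=[G,B,D,E,F,H] q_used=1 → run G
t=22: queue=[B,D,E,F,H,G] q_used=0 → run B
t=23: queue=[B,D,E,F,H,G] q_used=1 → run B
t=24: queue=[D,E,F,H,G,B] q_used=0 → run D
t=25: queue=[E,F,H,G,B] q_used=0 → run E
t=26: queue=[E,F,H,G,B] q_used=1 → run E
t=27: queue=[F,H,G,B,E] q_used=0 → run F
t=28: queue=[F,H,G,B,E] q_used=1 → run F
t=29: queue=[H,G,B,E,F] q_used=0 → run H
t=30: queue=[G,B,E,F] q_used=0 → run G
t=31: queue=[G,B,E,F] q_used=1 → run G
t=32: queue=[B,E,F,G] q_used=0 → run B
t=33: queue=[B,E,F,G] q_used=1 → run B
t=34: queue=[E,F,G,B] q_used=0 → run E
t=35: queue=[E,F,G,B] q_used=1 → run E
t=36: queue=[F,G,B,E] q_used=0 → run F
t=37: queue=[F,G,B,E] q_used=1 → run F
t=38: queue=[G,B,E,F] q_used=0 → run G
t=39: queue=[B,E,F] q_used=0 → run B
t=40: queue=[B,E,F] q_used=1 → run B
t=41: queue=[E,F] q_used=0 → run E
t=42: queue=[E,F] q_used=1 → run E
t=43: queue=[F] q_used=0 → run F
t=44: (idle)
t=45: (idle)
t=46: (idle)
t=47: (idle)
t=48: (idle)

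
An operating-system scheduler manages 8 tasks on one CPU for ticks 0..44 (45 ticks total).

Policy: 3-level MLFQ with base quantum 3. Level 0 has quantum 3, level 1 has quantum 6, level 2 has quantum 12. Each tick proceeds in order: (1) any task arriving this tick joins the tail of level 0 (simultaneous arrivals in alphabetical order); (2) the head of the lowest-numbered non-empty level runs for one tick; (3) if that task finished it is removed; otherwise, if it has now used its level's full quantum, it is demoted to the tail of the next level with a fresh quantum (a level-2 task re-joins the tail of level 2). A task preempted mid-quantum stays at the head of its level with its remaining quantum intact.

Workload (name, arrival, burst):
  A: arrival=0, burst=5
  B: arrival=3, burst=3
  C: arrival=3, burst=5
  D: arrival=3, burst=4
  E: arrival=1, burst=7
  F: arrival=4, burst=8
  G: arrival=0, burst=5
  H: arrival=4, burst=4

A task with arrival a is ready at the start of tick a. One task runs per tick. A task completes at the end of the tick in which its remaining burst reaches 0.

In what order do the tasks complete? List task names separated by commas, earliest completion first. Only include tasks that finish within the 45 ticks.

completion order = B, A, G, E, C, D, F, H

t=0: L0/L1/L2 = AG/-/- → run A
t=1: L0/L1/L2 = AGE/-/- → run A
t=2: L0/L1/L2 = AGE/-/- → run A
t=3: L0/L1/L2 = GEBCD/A/- → run G
t=4: L0/L1/L2 = GEBCDFH/A/- → run G
t=5: L0/L1/L2 = GEBCDFH/A/- → run G
t=6: L0/L1/L2 = EBCDFH/AG/- → run E
t=7: L0/L1/L2 = EBCDFH/AG/- → run E
t=8: L0/L1/L2 = EBCDFH/AG/- → run E
t=9: L0/L1/L2 = BCDFH/AGE/- → run B
t=10: L0/L1/L2 = BCDFH/AGE/- → run B
t=11: L0/L1/L2 = BCDFH/AGE/- → run B
t=12: L0/L1/L2 = CDFH/AGE/- → run C
t=13: L0/L1/L2 = CDFH/AGE/- → run C
t=14: L0/L1/L2 = CDFH/AGE/- → run C
t=15: L0/L1/L2 = DFH/AGEC/- → run D
t=16: L0/L1/L2 = DFH/AGEC/- → run D
t=17: L0/L1/L2 = DFH/AGEC/- → run D
t=18: L0/L1/L2 = FH/AGECD/- → run F
t=19: L0/L1/L2 = FH/AGECD/- → run F
t=20: L0/L1/L2 = FH/AGECD/- → run F
t=21: L0/L1/L2 = H/AGECDF/- → run H
t=22: L0/L1/L2 = H/AGECDF/- → run H
t=23: L0/L1/L2 = H/AGECDF/- → run H
t=24: L0/L1/L2 = -/AGECDFH/- → run A
t=25: L0/L1/L2 = -/AGECDFH/- → run A
t=26: L0/L1/L2 = -/GECDFH/- → run G
t=27: L0/L1/L2 = -/GECDFH/- → run G
t=28: L0/L1/L2 = -/ECDFH/- → run E
t=29: L0/L1/L2 = -/ECDFH/- → run E
t=30: L0/L1/L2 = -/ECDFH/- → run E
t=31: L0/L1/L2 = -/ECDFH/- → run E
t=32: L0/L1/L2 = -/CDFH/- → run C
t=33: L0/L1/L2 = -/CDFH/- → run C
t=34: L0/L1/L2 = -/DFH/- → run D
t=35: L0/L1/L2 = -/FH/- → run F
t=36: L0/L1/L2 = -/FH/- → run F
t=37: L0/L1/L2 = -/FH/- → run F
t=38: L0/L1/L2 = -/FH/- → run F
t=39: L0/L1/L2 = -/FH/- → run F
t=40: L0/L1/L2 = -/H/- → run H
t=41: (idle)
t=42: (idle)
t=43: (idle)
t=44: (idle)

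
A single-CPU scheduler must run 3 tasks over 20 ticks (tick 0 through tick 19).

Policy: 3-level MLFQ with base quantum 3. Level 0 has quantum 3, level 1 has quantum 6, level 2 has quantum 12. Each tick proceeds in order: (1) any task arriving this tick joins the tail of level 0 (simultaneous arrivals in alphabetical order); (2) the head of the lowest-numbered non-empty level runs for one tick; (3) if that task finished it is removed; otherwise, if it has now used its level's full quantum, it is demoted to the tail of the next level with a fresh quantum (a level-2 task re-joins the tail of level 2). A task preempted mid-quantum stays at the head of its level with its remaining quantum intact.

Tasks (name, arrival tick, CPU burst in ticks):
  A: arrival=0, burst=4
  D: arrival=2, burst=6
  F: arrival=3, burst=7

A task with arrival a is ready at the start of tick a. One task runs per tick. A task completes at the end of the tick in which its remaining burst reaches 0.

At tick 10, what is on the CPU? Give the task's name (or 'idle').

running at tick 10 = D

t=0: L0/L1/L2 = A/-/- → run A
t=1: L0/L1/L2 = A/-/- → run A
t=2: L0/L1/L2 = AD/-/- → run A
t=3: L0/L1/L2 = DF/A/- → run D
t=4: L0/L1/L2 = DF/A/- → run D
t=5: L0/L1/L2 = DF/A/- → run D
t=6: L0/L1/L2 = F/AD/- → run F
t=7: L0/L1/L2 = F/AD/- → run F
t=8: L0/L1/L2 = F/AD/- → run F
t=9: L0/L1/L2 = -/ADF/- → run A
t=10: L0/L1/L2 = -/DF/- → run D
t=11: L0/L1/L2 = -/DF/- → run D
t=12: L0/L1/L2 = -/DF/- → run D
t=13: L0/L1/L2 = -/F/- → run F
t=14: L0/L1/L2 = -/F/- → run F
t=15: L0/L1/L2 = -/F/- → run F
t=16: L0/L1/L2 = -/F/- → run F
t=17: (idle)
t=18: (idle)
t=19: (idle)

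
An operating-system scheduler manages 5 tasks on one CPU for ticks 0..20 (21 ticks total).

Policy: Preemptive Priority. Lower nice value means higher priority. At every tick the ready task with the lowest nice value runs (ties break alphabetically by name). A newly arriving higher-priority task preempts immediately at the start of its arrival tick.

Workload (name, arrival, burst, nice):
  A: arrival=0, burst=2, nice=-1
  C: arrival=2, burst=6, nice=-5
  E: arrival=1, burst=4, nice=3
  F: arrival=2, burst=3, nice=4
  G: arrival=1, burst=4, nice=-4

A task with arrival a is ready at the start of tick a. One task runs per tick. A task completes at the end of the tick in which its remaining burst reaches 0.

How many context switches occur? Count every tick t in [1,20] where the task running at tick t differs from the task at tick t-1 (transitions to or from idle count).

t=0: ready={A} → run A
t=1: ready={A,E,G} → run G
t=2: ready={A,C,E,F,G} → run C
t=3: ready={A,C,E,F,G} → run C
t=4: ready={A,C,E,F,G} → run C
t=5: ready={A,C,E,F,G} → run C
t=6: ready={A,C,E,F,G} → run C
t=7: ready={A,C,E,F,G} → run C
t=8: ready={A,E,F,G} → run G
t=9: ready={A,E,F,G} → run G
t=10: ready={A,E,F,G} → run G
t=11: ready={A,E,F} → run A
t=12: ready={E,F} → run E
t=13: ready={E,F} → run E
t=14: ready={E,F} → run E
t=15: ready={E,F} → run E
t=16: ready={F} → run F
t=17: ready={F} → run F
t=18: ready={F} → run F
t=19: (idle)
t=20: (idle)

context switches = 7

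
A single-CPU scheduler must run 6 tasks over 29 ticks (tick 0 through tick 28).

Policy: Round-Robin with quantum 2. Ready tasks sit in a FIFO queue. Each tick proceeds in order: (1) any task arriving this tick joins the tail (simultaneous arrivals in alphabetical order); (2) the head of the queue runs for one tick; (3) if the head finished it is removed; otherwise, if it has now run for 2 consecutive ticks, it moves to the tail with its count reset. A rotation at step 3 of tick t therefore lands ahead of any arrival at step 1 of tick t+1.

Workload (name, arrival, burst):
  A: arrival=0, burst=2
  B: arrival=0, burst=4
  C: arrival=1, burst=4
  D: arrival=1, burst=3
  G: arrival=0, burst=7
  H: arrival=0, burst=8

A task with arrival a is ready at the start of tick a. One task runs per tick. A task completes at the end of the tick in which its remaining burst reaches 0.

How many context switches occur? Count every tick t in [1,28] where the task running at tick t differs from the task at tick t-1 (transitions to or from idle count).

context switches = 15

t=0: queue=[A,B,G,H] q_used=0 → run A
t=1: queue=[A,B,G,H,C,D] q_used=1 → run A
t=2: queue=[B,G,H,C,D] q_used=0 → run B
t=3: queue=[B,G,H,C,D] q_used=1 → run B
t=4: queue=[G,H,C,D,B] q_used=0 → run G
t=5: queue=[G,H,C,D,B] q_used=1 → run G
t=6: queue=[H,C,D,B,G] q_used=0 → run H
t=7: queue=[H,C,D,B,G] q_used=1 → run H
t=8: queue=[C,D,B,G,H] q_used=0 → run C
t=9: queue=[C,D,B,G,H] q_used=1 → run C
t=10: queue=[D,B,G,H,C] q_used=0 → run D
t=11: queue=[D,B,G,H,C] q_used=1 → run D
t=12: queue=[B,G,H,C,D] q_used=0 → run B
t=13: queue=[B,G,H,C,D] q_used=1 → run B
t=14: queue=[G,H,C,D] q_used=0 → run G
t=15: queue=[G,H,C,D] q_used=1 → run G
t=16: queue=[H,C,D,G] q_used=0 → run H
t=17: queue=[H,C,D,G] q_used=1 → run H
t=18: queue=[C,D,G,H] q_used=0 → run C
t=19: queue=[C,D,G,H] q_used=1 → run C
t=20: queue=[D,G,H] q_used=0 → run D
t=21: queue=[G,H] q_used=0 → run G
t=22: queue=[G,H] q_used=1 → run G
t=23: queue=[H,G] q_used=0 → run H
t=24: queue=[H,G] q_used=1 → run H
t=25: queue=[G,H] q_used=0 → run G
t=26: queue=[H] q_used=0 → run H
t=27: queue=[H] q_used=1 → run H
t=28: (idle)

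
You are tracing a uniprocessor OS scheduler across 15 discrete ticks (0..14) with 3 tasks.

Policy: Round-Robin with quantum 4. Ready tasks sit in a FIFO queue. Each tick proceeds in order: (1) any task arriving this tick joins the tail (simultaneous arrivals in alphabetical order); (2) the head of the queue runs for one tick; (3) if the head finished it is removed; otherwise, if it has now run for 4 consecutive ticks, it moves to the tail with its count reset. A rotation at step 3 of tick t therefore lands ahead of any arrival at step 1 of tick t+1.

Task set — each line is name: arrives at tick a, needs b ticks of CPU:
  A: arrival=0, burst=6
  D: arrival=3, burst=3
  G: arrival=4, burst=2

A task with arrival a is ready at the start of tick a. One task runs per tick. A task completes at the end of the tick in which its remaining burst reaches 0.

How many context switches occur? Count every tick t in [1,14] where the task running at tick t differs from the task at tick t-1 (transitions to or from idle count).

t=0: queue=[A] q_used=0 → run A
t=1: queue=[A] q_used=1 → run A
t=2: queue=[A] q_used=2 → run A
t=3: queue=[A,D] q_used=3 → run A
t=4: queue=[D,A,G] q_used=0 → run D
t=5: queue=[D,A,G] q_used=1 → run D
t=6: queue=[D,A,G] q_used=2 → run D
t=7: queue=[A,G] q_used=0 → run A
t=8: queue=[A,G] q_used=1 → run A
t=9: queue=[G] q_used=0 → run G
t=10: queue=[G] q_used=1 → run G
t=11: (idle)
t=12: (idle)
t=13: (idle)
t=14: (idle)

context switches = 4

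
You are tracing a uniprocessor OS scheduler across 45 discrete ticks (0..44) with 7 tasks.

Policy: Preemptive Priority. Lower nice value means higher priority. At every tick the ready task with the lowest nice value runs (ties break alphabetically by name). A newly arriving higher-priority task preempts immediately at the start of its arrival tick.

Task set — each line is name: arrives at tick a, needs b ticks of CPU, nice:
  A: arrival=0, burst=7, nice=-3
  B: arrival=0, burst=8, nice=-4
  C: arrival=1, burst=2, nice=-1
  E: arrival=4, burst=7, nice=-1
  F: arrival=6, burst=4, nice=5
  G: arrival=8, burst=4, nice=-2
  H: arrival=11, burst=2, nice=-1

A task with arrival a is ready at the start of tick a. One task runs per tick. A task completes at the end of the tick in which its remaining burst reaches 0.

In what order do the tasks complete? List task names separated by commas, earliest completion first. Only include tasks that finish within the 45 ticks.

t=0: ready={A,B} → run B
t=1: ready={A,B,C} → run B
t=2: ready={A,B,C} → run B
t=3: ready={A,B,C} → run B
t=4: ready={A,B,C,E} → run B
t=5: ready={A,B,C,E} → run B
t=6: ready={A,B,C,E,F} → run B
t=7: ready={A,B,C,E,F} → run B
t=8: ready={A,C,E,F,G} → run A
t=9: ready={A,C,E,F,G} → run A
t=10: ready={A,C,E,F,G} → run A
t=11: ready={A,C,E,F,G,H} → run A
t=12: ready={A,C,E,F,G,H} → run A
t=13: ready={A,C,E,F,G,H} → run A
t=14: ready={A,C,E,F,G,H} → run A
t=15: ready={C,E,F,G,H} → run G
t=16: ready={C,E,F,G,H} → run G
t=17: ready={C,E,F,G,H} → run G
t=18: ready={C,E,F,G,H} → run G
t=19: ready={C,E,F,H} → run C
t=20: ready={C,E,F,H} → run C
t=21: ready={E,F,H} → run E
t=22: ready={E,F,H} → run E
t=23: ready={E,F,H} → run E
t=24: ready={E,F,H} → run E
t=25: ready={E,F,H} → run E
t=26: ready={E,F,H} → run E
t=27: ready={E,F,H} → run E
t=28: ready={F,H} → run H
t=29: ready={F,H} → run H
t=30: ready={F} → run F
t=31: ready={F} → run F
t=32: ready={F} → run F
t=33: ready={F} → run F
t=34: (idle)
t=35: (idle)
t=36: (idle)
t=37: (idle)
t=38: (idle)
t=39: (idle)
t=40: (idle)
t=41: (idle)
t=42: (idle)
t=43: (idle)
t=44: (idle)

completion order = B, A, G, C, E, H, F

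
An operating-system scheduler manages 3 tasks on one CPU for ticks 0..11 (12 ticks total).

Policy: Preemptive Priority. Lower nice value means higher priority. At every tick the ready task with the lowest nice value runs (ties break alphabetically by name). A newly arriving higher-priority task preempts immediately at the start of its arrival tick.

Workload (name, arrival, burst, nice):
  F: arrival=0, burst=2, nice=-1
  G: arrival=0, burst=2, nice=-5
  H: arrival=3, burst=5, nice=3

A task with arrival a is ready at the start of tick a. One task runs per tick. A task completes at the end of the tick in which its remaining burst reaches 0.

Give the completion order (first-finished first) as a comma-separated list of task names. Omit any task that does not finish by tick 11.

t=0: ready={F,G} → run G
t=1: ready={F,G} → run G
t=2: ready={F} → run F
t=3: ready={F,H} → run F
t=4: ready={H} → run H
t=5: ready={H} → run H
t=6: ready={H} → run H
t=7: ready={H} → run H
t=8: ready={H} → run H
t=9: (idle)
t=10: (idle)
t=11: (idle)

completion order = G, F, H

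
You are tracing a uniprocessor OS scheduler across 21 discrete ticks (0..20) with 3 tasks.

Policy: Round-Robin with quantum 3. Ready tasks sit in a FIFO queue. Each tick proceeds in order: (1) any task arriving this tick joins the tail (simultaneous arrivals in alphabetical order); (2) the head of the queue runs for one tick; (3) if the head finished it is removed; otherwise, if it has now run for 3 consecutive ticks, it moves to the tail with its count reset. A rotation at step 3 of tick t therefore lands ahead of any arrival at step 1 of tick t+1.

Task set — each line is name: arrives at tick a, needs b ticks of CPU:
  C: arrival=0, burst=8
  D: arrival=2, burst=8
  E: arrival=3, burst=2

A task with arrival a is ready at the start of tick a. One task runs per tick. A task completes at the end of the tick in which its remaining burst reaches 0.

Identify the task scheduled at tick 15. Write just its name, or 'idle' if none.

running at tick 15 = C

t=0: queue=[C] q_used=0 → run C
t=1: queue=[C] q_used=1 → run C
t=2: queue=[C,D] q_used=2 → run C
t=3: queue=[D,C,E] q_used=0 → run D
t=4: queue=[D,C,E] q_used=1 → run D
t=5: queue=[D,C,E] q_used=2 → run D
t=6: queue=[C,E,D] q_used=0 → run C
t=7: queue=[C,E,D] q_used=1 → run C
t=8: queue=[C,E,D] q_used=2 → run C
t=9: queue=[E,D,C] q_used=0 → run E
t=10: queue=[E,D,C] q_used=1 → run E
t=11: queue=[D,C] q_used=0 → run D
t=12: queue=[D,C] q_used=1 → run D
t=13: queue=[D,C] q_used=2 → run D
t=14: queue=[C,D] q_used=0 → run C
t=15: queue=[C,D] q_used=1 → run C
t=16: queue=[D] q_used=0 → run D
t=17: queue=[D] q_used=1 → run D
t=18: (idle)
t=19: (idle)
t=20: (idle)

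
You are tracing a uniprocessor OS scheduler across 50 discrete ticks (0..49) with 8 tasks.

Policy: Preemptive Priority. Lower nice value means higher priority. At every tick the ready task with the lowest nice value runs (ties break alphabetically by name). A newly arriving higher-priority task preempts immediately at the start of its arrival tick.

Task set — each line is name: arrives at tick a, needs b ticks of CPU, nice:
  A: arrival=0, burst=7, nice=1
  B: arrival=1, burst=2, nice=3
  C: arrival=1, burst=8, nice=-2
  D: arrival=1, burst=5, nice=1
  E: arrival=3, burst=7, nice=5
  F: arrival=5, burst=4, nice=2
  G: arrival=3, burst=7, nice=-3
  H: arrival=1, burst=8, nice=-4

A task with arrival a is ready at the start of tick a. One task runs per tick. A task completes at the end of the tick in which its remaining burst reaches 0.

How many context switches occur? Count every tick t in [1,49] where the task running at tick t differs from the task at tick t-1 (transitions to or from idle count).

context switches = 9

t=0: ready={A} → run A
t=1: ready={A,B,C,D,H} → run H
t=2: ready={A,B,C,D,H} → run H
t=3: ready={A,B,C,D,E,G,H} → run H
t=4: ready={A,B,C,D,E,G,H} → run H
t=5: ready={A,B,C,D,E,F,G,H} → run H
t=6: ready={A,B,C,D,E,F,G,H} → run H
t=7: ready={A,B,C,D,E,F,G,H} → run H
t=8: ready={A,B,C,D,E,F,G,H} → run H
t=9: ready={A,B,C,D,E,F,G} → run G
t=10: ready={A,B,C,D,E,F,G} → run G
t=11: ready={A,B,C,D,E,F,G} → run G
t=12: ready={A,B,C,D,E,F,G} → run G
t=13: ready={A,B,C,D,E,F,G} → run G
t=14: ready={A,B,C,D,E,F,G} → run G
t=15: ready={A,B,C,D,E,F,G} → run G
t=16: ready={A,B,C,D,E,F} → run C
t=17: ready={A,B,C,D,E,F} → run C
t=18: ready={A,B,C,D,E,F} → run C
t=19: ready={A,B,C,D,E,F} → run C
t=20: ready={A,B,C,D,E,F} → run C
t=21: ready={A,B,C,D,E,F} → run C
t=22: ready={A,B,C,D,E,F} → run C
t=23: ready={A,B,C,D,E,F} → run C
t=24: ready={A,B,D,E,F} → run A
t=25: ready={A,B,D,E,F} → run A
t=26: ready={A,B,D,E,F} → run A
t=27: ready={A,B,D,E,F} → run A
t=28: ready={A,B,D,E,F} → run A
t=29: ready={A,B,D,E,F} → run A
t=30: ready={B,D,E,F} → run D
t=31: ready={B,D,E,F} → run D
t=32: ready={B,D,E,F} → run D
t=33: ready={B,D,E,F} → run D
t=34: ready={B,D,E,F} → run D
t=35: ready={B,E,F} → run F
t=36: ready={B,E,F} → run F
t=37: ready={B,E,F} → run F
t=38: ready={B,E,F} → run F
t=39: ready={B,E} → run B
t=40: ready={B,E} → run B
t=41: ready={E} → run E
t=42: ready={E} → run E
t=43: ready={E} → run E
t=44: ready={E} → run E
t=45: ready={E} → run E
t=46: ready={E} → run E
t=47: ready={E} → run E
t=48: (idle)
t=49: (idle)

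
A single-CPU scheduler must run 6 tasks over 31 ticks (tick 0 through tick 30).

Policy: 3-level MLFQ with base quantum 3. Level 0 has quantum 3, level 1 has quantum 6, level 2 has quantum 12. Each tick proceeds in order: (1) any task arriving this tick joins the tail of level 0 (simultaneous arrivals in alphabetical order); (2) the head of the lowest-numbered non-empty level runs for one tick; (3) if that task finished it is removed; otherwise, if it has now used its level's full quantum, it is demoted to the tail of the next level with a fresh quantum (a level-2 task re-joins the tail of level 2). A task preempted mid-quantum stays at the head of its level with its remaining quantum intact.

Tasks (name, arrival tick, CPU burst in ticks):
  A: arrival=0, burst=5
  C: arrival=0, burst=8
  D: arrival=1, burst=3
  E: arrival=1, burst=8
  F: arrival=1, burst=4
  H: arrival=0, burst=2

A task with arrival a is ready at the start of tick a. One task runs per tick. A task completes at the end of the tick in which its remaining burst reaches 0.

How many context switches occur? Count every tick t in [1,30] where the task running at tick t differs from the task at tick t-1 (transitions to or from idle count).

t=0: L0/L1/L2 = ACH/-/- → run A
t=1: L0/L1/L2 = ACHDEF/-/- → run A
t=2: L0/L1/L2 = ACHDEF/-/- → run A
t=3: L0/L1/L2 = CHDEF/A/- → run C
t=4: L0/L1/L2 = CHDEF/A/- → run C
t=5: L0/L1/L2 = CHDEF/A/- → run C
t=6: L0/L1/L2 = HDEF/AC/- → run H
t=7: L0/L1/L2 = HDEF/AC/- → run H
t=8: L0/L1/L2 = DEF/AC/- → run D
t=9: L0/L1/L2 = DEF/AC/- → run D
t=10: L0/L1/L2 = DEF/AC/- → run D
t=11: L0/L1/L2 = EF/AC/- → run E
t=12: L0/L1/L2 = EF/AC/- → run E
t=13: L0/L1/L2 = EF/AC/- → run E
t=14: L0/L1/L2 = F/ACE/- → run F
t=15: L0/L1/L2 = F/ACE/- → run F
t=16: L0/L1/L2 = F/ACE/- → run F
t=17: L0/L1/L2 = -/ACEF/- → run A
t=18: L0/L1/L2 = -/ACEF/- → run A
t=19: L0/L1/L2 = -/CEF/- → run C
t=20: L0/L1/L2 = -/CEF/- → run C
t=21: L0/L1/L2 = -/CEF/- → run C
t=22: L0/L1/L2 = -/CEF/- → run C
t=23: L0/L1/L2 = -/CEF/- → run C
t=24: L0/L1/L2 = -/EF/- → run E
t=25: L0/L1/L2 = -/EF/- → run E
t=26: L0/L1/L2 = -/EF/- → run E
t=27: L0/L1/L2 = -/EF/- → run E
t=28: L0/L1/L2 = -/EF/- → run E
t=29: L0/L1/L2 = -/F/- → run F
t=30: (idle)

context switches = 10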